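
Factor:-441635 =-5^1*88327^1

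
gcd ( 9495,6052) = 1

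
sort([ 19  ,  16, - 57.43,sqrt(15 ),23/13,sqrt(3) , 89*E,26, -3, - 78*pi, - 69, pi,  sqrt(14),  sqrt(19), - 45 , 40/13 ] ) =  [ - 78*pi, - 69, - 57.43, - 45, - 3, sqrt( 3), 23/13, 40/13, pi, sqrt(14),sqrt (15 ), sqrt (19),16,19,26, 89*E]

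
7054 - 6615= 439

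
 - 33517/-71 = 472 + 5/71 = 472.07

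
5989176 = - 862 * ( - 6948)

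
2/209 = 2/209 = 0.01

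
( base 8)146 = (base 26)3o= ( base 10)102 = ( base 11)93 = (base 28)3i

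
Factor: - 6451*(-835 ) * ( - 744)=-4007619240 = - 2^3*3^1 * 5^1*31^1 * 167^1*6451^1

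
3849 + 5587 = 9436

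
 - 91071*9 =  - 819639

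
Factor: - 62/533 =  - 2^1*13^( - 1 )*31^1 * 41^( - 1) 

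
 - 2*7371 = -14742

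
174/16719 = 58/5573 = 0.01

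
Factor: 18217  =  18217^1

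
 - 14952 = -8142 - 6810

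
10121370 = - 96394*(-105)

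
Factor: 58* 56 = 3248 = 2^4*7^1*29^1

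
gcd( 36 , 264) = 12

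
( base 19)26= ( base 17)2a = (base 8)54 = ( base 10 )44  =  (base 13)35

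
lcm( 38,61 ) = 2318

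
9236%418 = 40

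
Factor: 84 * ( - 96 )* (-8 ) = 2^10 *3^2*7^1 = 64512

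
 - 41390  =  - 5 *8278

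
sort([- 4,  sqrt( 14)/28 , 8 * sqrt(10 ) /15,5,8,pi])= [ - 4, sqrt(14)/28, 8*sqrt( 10)/15, pi,  5,8 ] 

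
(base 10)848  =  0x350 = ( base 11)701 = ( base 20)228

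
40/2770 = 4/277 = 0.01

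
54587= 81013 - 26426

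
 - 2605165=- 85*30649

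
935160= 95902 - -839258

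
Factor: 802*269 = 2^1 *269^1*401^1 = 215738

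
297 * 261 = 77517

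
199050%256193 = 199050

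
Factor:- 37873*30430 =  - 1152475390 = - 2^1*5^1  *  11^2*17^1*179^1 * 313^1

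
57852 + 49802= 107654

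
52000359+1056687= 53057046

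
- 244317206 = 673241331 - 917558537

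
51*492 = 25092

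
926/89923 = 926/89923 = 0.01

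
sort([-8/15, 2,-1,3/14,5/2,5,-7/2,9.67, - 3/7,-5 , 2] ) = [-5, - 7/2,-1,-8/15, - 3/7, 3/14,  2,2,5/2, 5,9.67]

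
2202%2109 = 93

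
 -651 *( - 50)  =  32550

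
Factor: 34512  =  2^4*3^1*719^1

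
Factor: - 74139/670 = -2^( - 1 ) * 3^1 * 5^( - 1 ) * 13^1*67^( - 1 )*1901^1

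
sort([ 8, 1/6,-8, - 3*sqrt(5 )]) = [-8,-3*sqrt( 5), 1/6, 8]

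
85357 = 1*85357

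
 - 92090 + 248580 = 156490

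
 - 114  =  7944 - 8058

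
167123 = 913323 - 746200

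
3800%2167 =1633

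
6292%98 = 20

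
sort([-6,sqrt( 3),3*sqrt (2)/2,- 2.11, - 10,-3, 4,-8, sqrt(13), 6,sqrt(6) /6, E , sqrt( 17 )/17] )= [ - 10,-8,  -  6,-3, - 2.11,sqrt(17)/17, sqrt( 6)/6,sqrt( 3), 3 *sqrt( 2 ) /2,E, sqrt( 13),4,6]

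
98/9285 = 98/9285 = 0.01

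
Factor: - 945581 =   -  7^1*13^1*10391^1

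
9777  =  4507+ 5270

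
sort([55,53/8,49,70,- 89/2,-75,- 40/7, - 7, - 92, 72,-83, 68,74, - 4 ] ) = [-92, - 83,  -  75, - 89/2, - 7,-40/7, - 4,53/8,49, 55,68, 70,  72,74 ]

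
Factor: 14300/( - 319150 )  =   - 2^1*11^1*491^ ( - 1)= - 22/491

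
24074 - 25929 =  - 1855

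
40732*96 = 3910272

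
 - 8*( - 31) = 248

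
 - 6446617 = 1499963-7946580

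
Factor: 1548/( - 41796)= -3^( - 3) = -  1/27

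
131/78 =131/78= 1.68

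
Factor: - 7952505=-3^1* 5^1*11^1*48197^1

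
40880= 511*80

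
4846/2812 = 2423/1406 = 1.72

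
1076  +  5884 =6960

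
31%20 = 11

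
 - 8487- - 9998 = 1511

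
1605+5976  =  7581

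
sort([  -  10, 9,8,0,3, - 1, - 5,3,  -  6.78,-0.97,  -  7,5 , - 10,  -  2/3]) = [ - 10, - 10, - 7, - 6.78,- 5, - 1, - 0.97, -2/3, 0,3,  3,5,8 , 9]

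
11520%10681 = 839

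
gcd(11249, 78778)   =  7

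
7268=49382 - 42114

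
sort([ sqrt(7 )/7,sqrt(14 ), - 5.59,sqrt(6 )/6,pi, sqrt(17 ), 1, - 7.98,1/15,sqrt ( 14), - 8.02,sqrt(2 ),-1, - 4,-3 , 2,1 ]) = [-8.02, - 7.98,  -  5.59, - 4, - 3,-1,1/15,sqrt(7 ) /7,sqrt ( 6)/6,1 , 1,  sqrt (2), 2,pi,sqrt(14),sqrt(14 ), sqrt( 17 ) ]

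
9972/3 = 3324 = 3324.00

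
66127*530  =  35047310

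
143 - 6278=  - 6135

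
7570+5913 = 13483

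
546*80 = 43680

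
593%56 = 33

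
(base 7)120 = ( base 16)3f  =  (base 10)63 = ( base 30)23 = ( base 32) 1V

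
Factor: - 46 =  - 2^1 * 23^1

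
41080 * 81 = 3327480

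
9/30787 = 9/30787=0.00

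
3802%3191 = 611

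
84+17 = 101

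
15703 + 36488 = 52191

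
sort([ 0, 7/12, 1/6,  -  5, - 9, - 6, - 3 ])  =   [-9, - 6, - 5, -3, 0, 1/6, 7/12]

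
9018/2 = 4509 = 4509.00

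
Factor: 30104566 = 2^1 * 383^1*39301^1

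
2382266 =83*28702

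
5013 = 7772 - 2759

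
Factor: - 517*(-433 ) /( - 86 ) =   -  223861/86 = -  2^( - 1)*11^1*43^(-1)*47^1 *433^1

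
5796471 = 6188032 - 391561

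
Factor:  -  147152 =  - 2^4*17^1*541^1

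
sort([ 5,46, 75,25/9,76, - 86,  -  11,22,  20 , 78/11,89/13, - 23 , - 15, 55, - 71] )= [-86,  -  71 , - 23,  -  15, - 11, 25/9,5, 89/13,78/11,20,22, 46,55,75,76 ]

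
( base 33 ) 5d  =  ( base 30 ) 5s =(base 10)178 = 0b10110010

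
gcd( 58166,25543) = 1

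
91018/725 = 125+ 393/725 = 125.54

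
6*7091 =42546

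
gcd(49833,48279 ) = 21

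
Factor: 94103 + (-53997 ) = 2^1*11^1 * 1823^1 = 40106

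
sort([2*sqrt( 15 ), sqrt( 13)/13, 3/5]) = [ sqrt( 13) /13,3/5, 2*sqrt( 15)]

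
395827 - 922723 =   -  526896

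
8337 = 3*2779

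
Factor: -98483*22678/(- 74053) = 319056782/10579 = 2^1*11^1*17^1*23^1*29^1*71^(  -  1 )*149^ ( - 1) * 1279^1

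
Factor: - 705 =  - 3^1*5^1*47^1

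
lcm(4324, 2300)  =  108100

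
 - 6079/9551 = - 1 + 3472/9551 = - 0.64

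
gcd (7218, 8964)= 18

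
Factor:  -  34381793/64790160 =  - 2^(-4)*3^( - 1 )*5^( - 1 )*167^1*499^( - 1 ) * 541^(  -  1 )*205879^1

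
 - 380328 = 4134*(-92 )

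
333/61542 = 37/6838 = 0.01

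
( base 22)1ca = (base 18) 262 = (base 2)1011110110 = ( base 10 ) 758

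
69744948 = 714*97682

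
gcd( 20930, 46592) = 182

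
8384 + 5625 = 14009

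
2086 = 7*298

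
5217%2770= 2447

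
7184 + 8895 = 16079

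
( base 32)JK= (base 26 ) o4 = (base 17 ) 22G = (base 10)628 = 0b1001110100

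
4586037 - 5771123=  - 1185086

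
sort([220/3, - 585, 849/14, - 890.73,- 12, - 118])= [ - 890.73,  -  585, - 118 , - 12, 849/14, 220/3 ]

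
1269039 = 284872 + 984167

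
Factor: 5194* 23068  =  2^3 * 7^2*53^1*73^1 * 79^1 = 119815192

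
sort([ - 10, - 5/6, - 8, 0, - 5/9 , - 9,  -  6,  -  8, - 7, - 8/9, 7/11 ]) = [ - 10, - 9,  -  8, - 8, - 7, - 6, - 8/9, - 5/6 , - 5/9, 0,  7/11 ] 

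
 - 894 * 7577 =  - 6773838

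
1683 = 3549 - 1866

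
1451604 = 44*32991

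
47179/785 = 60 + 79/785 = 60.10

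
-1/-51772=1/51772=   0.00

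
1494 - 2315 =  - 821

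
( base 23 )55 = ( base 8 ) 170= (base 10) 120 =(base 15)80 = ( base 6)320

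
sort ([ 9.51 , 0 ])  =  [ 0,9.51]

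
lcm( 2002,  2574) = 18018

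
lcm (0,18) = 0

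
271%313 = 271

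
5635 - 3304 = 2331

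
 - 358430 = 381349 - 739779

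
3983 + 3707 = 7690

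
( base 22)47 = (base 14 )6b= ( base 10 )95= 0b1011111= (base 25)3k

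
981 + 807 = 1788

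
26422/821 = 32+150/821 = 32.18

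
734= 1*734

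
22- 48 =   -  26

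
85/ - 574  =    -  1 + 489/574 = - 0.15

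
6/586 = 3/293 = 0.01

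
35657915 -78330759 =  - 42672844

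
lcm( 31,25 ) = 775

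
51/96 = 17/32 = 0.53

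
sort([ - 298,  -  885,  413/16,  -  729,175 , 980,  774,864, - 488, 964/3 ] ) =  [ - 885, - 729, - 488,-298,413/16, 175,  964/3,774,  864,980 ] 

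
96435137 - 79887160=16547977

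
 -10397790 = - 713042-9684748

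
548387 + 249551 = 797938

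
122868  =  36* 3413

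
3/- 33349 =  - 3/33349   =  - 0.00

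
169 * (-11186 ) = -1890434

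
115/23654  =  115/23654 = 0.00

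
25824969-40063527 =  - 14238558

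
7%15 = 7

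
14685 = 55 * 267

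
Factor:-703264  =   - 2^5*21977^1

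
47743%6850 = 6643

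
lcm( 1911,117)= 5733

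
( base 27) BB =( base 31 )9T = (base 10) 308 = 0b100110100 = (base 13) 1a9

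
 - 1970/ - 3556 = 985/1778 =0.55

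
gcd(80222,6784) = 2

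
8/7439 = 8/7439 = 0.00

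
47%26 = 21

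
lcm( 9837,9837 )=9837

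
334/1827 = 334/1827  =  0.18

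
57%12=9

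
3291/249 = 1097/83 = 13.22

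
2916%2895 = 21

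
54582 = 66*827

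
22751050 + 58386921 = 81137971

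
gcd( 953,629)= 1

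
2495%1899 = 596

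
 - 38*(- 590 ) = 22420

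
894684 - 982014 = - 87330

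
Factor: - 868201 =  - 769^1*1129^1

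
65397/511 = 65397/511 = 127.98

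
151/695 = 151/695 = 0.22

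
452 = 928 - 476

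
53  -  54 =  - 1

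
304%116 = 72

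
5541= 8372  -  2831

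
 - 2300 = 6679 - 8979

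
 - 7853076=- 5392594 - 2460482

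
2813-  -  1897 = 4710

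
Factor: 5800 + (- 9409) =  - 3^2*401^1 = -  3609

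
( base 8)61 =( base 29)1k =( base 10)49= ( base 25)1O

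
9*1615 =14535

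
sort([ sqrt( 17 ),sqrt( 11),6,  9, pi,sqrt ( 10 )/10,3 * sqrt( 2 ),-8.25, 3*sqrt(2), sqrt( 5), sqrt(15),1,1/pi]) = [-8.25, sqrt( 10) /10,1/pi, 1,sqrt (5), pi, sqrt( 11),sqrt(15 ), sqrt( 17), 3*sqrt( 2 ),3*sqrt( 2) , 6, 9 ]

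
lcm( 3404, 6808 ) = 6808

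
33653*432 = 14538096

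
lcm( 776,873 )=6984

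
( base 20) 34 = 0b1000000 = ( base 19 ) 37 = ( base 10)64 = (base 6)144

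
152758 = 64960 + 87798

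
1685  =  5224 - 3539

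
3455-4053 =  - 598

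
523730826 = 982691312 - 458960486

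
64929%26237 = 12455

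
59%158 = 59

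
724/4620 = 181/1155 = 0.16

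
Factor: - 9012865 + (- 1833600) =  - 5^1*7^1*309899^1=- 10846465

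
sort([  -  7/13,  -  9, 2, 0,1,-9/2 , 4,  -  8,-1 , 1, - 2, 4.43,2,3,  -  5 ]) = [ - 9,-8, - 5, - 9/2,- 2,-1, - 7/13, 0, 1, 1,2, 2, 3,4, 4.43]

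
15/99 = 5/33  =  0.15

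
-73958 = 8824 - 82782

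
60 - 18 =42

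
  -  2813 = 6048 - 8861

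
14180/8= 1772+1/2=1772.50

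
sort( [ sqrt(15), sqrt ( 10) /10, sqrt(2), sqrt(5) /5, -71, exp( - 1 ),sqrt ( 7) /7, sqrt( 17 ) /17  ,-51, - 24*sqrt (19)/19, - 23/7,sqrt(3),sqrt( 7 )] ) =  [ - 71, - 51 , - 24*sqrt( 19 )/19,-23/7, sqrt(17)/17, sqrt( 10) /10,exp(- 1),sqrt(7) /7, sqrt(5)/5, sqrt(2 ), sqrt( 3 ), sqrt( 7), sqrt(15) ] 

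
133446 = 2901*46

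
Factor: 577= 577^1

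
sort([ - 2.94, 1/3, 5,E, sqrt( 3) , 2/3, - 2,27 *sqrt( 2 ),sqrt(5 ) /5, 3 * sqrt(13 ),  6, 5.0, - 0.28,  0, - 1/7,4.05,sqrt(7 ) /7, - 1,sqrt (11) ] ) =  [ - 2.94,- 2,-1, - 0.28 , - 1/7,  0,1/3,sqrt (7)/7,sqrt (5 )/5,2/3,sqrt(3 ), E,sqrt (11 ),4.05, 5 , 5.0,6, 3*sqrt(13 ),27*sqrt( 2 )]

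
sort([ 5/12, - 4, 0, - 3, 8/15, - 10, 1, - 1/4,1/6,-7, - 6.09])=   [ - 10 , - 7,-6.09, - 4, - 3, - 1/4,0, 1/6, 5/12, 8/15, 1] 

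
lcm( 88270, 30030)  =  2912910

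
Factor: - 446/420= - 223/210=- 2^( - 1)*3^ ( - 1)*5^( - 1) * 7^ ( - 1)*223^1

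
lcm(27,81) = 81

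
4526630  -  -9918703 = 14445333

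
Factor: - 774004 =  - 2^2 * 7^2*11^1*359^1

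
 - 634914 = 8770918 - 9405832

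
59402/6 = 29701/3 = 9900.33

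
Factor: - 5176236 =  - 2^2*3^1*13^1*33181^1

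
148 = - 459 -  - 607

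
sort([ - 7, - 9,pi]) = [  -  9, - 7,pi ]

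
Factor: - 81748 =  - 2^2*107^1*191^1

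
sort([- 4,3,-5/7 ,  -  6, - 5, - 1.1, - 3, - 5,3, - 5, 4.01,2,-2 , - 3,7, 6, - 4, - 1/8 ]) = [-6,  -  5,-5, - 5,  -  4, - 4,  -  3, -3, - 2, -1.1 , - 5/7, - 1/8, 2, 3,3,4.01, 6,7]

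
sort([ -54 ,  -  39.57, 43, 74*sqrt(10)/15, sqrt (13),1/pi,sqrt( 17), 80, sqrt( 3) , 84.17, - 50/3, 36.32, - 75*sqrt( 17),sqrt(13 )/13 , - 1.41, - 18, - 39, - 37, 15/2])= [-75*sqrt( 17 ), - 54, - 39.57, - 39, - 37, - 18 ,-50/3,  -  1.41, sqrt( 13 )/13, 1/pi,sqrt( 3),sqrt( 13 ),sqrt( 17 ),15/2,74*sqrt( 10) /15, 36.32, 43, 80,84.17] 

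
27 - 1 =26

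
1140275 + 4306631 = 5446906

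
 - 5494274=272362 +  - 5766636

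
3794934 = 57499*66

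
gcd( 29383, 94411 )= 1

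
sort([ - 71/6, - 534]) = [ - 534, - 71/6 ] 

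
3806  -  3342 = 464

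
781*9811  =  7662391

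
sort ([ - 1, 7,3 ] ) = [-1, 3,7 ] 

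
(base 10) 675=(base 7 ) 1653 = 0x2a3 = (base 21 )1b3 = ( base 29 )N8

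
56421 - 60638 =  - 4217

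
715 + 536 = 1251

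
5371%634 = 299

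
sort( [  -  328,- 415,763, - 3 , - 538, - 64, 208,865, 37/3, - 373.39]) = [ - 538, - 415, - 373.39, - 328, - 64,-3,37/3, 208,763,865 ]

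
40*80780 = 3231200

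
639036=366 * 1746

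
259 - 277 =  - 18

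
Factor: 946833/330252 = 2^( - 2)*13^( - 1)*29^( - 1)*31^1*73^( - 1 )*10181^1 = 315611/110084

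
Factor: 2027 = 2027^1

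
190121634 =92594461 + 97527173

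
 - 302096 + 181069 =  - 121027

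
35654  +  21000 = 56654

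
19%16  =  3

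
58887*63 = 3709881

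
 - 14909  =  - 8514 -6395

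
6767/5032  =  6767/5032 = 1.34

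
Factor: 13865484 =2^2*3^1*1155457^1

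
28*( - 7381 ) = -206668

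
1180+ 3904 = 5084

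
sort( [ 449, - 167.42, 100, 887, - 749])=[-749,-167.42, 100,  449, 887]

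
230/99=2 + 32/99=2.32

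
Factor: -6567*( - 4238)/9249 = 2^1*11^1*13^1 * 163^1 * 199^1*3083^( - 1 ) = 9276982/3083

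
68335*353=24122255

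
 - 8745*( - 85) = 743325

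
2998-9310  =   - 6312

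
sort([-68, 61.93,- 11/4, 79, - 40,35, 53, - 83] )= [ - 83,-68,-40,-11/4, 35, 53,61.93,79] 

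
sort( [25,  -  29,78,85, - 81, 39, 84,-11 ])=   [-81,-29, - 11, 25, 39, 78, 84, 85 ] 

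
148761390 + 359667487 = 508428877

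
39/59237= 39/59237=0.00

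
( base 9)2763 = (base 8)4042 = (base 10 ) 2082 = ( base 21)4F3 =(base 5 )31312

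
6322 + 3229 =9551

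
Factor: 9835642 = 2^1*127^1 * 38723^1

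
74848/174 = 430 + 14/87 = 430.16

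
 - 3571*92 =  - 328532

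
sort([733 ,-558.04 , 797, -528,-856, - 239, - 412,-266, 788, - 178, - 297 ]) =[ - 856,- 558.04 , - 528,  -  412, - 297,-266, - 239, - 178,733, 788, 797]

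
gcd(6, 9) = 3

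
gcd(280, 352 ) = 8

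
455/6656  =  35/512  =  0.07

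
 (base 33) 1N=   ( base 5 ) 211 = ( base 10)56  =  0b111000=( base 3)2002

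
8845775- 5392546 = 3453229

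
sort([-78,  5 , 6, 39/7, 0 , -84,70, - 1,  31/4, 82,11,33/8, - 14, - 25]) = [ - 84,  -  78, - 25,-14 , - 1,0,  33/8, 5, 39/7,6,31/4,11, 70,82] 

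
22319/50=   446+19/50 = 446.38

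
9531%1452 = 819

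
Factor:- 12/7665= - 2^2*5^( - 1)*7^( - 1 )*73^( - 1)  =  -4/2555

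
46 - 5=41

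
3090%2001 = 1089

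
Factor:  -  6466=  - 2^1*53^1*61^1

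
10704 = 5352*2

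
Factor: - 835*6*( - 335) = 1678350 = 2^1 * 3^1*5^2*67^1 * 167^1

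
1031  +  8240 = 9271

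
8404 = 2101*4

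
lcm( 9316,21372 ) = 363324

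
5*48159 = 240795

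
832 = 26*32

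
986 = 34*29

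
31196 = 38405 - 7209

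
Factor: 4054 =2^1*2027^1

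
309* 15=4635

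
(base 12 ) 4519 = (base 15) 2403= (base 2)1110111100101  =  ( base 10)7653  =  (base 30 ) 8F3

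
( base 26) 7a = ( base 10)192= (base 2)11000000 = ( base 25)7H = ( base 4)3000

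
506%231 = 44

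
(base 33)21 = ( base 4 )1003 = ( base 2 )1000011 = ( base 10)67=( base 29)29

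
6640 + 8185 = 14825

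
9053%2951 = 200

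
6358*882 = 5607756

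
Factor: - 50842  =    -  2^1 * 11^1*2311^1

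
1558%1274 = 284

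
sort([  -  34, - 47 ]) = [ - 47,-34] 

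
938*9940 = 9323720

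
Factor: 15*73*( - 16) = -2^4*3^1*5^1*73^1= - 17520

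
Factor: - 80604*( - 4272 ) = 2^6*3^3*89^1*2239^1 = 344340288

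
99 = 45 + 54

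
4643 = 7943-3300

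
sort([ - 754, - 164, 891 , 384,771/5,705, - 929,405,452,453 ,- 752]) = [ - 929, -754, - 752, - 164,771/5,384,405, 452,453,705,891 ]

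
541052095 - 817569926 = - 276517831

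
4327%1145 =892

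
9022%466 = 168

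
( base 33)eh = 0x1df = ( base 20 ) 13j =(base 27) hk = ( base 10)479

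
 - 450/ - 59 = 7  +  37/59= 7.63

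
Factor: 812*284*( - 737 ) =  - 2^4*7^1*11^1*29^1*67^1*71^1 = -  169958096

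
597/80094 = 199/26698=0.01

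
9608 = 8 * 1201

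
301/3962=43/566 = 0.08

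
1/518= 1/518 = 0.00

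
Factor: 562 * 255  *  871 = 124823010  =  2^1*3^1 *5^1*13^1 * 17^1*67^1* 281^1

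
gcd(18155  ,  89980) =5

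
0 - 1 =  - 1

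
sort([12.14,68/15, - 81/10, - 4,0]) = [ -81/10, - 4,  0,  68/15,  12.14]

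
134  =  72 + 62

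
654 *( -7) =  - 4578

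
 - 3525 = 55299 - 58824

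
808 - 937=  - 129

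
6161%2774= 613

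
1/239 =1/239 = 0.00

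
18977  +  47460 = 66437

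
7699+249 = 7948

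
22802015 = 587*38845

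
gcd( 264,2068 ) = 44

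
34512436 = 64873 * 532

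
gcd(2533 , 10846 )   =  17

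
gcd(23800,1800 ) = 200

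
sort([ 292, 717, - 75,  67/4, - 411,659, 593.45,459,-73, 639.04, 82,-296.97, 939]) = [ - 411  , - 296.97, - 75, - 73,67/4,82 , 292,459,  593.45,639.04,659,717 , 939] 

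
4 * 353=1412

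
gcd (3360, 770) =70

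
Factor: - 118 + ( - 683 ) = -3^2*89^1= - 801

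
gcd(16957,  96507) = 1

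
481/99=481/99 = 4.86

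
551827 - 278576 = 273251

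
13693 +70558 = 84251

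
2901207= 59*49173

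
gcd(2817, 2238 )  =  3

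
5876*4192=24632192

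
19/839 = 19/839 = 0.02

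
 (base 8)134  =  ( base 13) 71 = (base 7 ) 161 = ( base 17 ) 57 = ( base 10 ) 92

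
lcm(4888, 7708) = 200408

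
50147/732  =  50147/732 =68.51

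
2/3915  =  2/3915 =0.00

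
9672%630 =222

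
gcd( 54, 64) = 2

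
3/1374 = 1/458 = 0.00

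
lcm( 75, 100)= 300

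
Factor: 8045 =5^1*1609^1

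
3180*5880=18698400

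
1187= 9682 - 8495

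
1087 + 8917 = 10004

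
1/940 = 1/940=   0.00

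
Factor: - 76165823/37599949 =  -41^1*35051^1*709433^(  -  1)  =  - 1437091/709433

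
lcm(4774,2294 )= 176638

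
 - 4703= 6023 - 10726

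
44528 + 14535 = 59063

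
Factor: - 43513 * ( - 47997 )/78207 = 696164487/26069 = 3^1*53^1*131^(-1)*199^( - 1)*821^1*5333^1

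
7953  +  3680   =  11633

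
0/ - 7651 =0/1 = - 0.00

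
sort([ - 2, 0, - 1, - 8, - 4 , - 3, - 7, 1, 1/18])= [ - 8,  -  7, - 4, - 3, - 2, - 1 , 0, 1/18, 1 ] 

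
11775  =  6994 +4781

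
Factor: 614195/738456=2^( - 3)*3^(-1)*5^1*29^ ( - 1)*1061^ (  -  1 )*122839^1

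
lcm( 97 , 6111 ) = 6111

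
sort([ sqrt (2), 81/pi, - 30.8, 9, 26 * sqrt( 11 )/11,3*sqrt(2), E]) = [ - 30.8, sqrt(2)  ,  E, 3*sqrt(2), 26 *sqrt(11 )/11,  9,  81/pi]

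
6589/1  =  6589  =  6589.00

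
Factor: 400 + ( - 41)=359 = 359^1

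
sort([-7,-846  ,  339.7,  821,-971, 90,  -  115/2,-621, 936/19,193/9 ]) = [  -  971,  -  846,  -  621,-115/2,  -  7, 193/9, 936/19, 90,339.7, 821 ]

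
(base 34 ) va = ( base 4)100220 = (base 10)1064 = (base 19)2I0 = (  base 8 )2050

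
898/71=12 + 46/71 = 12.65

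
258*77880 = 20093040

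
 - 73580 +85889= 12309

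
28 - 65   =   - 37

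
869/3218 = 869/3218 = 0.27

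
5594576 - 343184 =5251392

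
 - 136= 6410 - 6546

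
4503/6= 1501/2 =750.50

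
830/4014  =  415/2007 = 0.21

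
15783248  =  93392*169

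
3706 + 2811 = 6517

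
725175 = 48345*15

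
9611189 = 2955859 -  - 6655330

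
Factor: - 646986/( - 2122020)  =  2^( - 1)*3^( - 1 ) * 5^(- 1 )*17^1*6343^1*11789^( - 1 ) = 107831/353670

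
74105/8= 74105/8 = 9263.12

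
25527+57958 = 83485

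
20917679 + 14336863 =35254542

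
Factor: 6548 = 2^2*1637^1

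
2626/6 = 1313/3= 437.67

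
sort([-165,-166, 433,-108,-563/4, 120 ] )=[ - 166, - 165 , - 563/4, - 108,120, 433 ] 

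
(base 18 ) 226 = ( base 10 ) 690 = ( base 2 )1010110010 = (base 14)374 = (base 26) 10E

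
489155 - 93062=396093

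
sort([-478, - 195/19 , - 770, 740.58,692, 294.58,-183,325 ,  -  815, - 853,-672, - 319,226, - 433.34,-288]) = [- 853, - 815, - 770,  -  672, - 478, - 433.34,- 319,-288, - 183, - 195/19, 226,  294.58,325,692,740.58] 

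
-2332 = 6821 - 9153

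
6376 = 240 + 6136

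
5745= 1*5745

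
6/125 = 6/125=0.05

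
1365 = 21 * 65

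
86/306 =43/153 =0.28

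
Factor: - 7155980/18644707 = -2^2*5^1*13^1*17^1*37^( - 1 )*1619^1*503911^( -1 )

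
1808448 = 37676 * 48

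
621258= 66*9413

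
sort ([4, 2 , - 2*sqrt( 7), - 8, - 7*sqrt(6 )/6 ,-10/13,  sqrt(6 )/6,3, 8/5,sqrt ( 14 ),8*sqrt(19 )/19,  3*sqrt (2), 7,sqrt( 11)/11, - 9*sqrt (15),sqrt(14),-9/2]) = [ - 9*sqrt(15 ), - 8,- 2*sqrt (7), - 9/2, - 7*sqrt(6 )/6, - 10/13 , sqrt(11 )/11, sqrt( 6 ) /6, 8/5,  8*sqrt(19)/19, 2, 3,sqrt(  14 ), sqrt( 14 ),  4,3*sqrt( 2),7]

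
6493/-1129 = -6+281/1129  =  -5.75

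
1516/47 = 32 + 12/47  =  32.26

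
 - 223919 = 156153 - 380072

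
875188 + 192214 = 1067402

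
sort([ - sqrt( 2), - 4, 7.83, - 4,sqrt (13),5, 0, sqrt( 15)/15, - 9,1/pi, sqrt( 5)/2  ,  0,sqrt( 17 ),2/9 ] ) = [  -  9,-4, -4 ,- sqrt( 2),0,0,2/9, sqrt( 15 )/15, 1/pi,sqrt (5)/2,sqrt( 13 ),sqrt(17), 5,7.83] 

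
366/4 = 183/2 = 91.50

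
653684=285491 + 368193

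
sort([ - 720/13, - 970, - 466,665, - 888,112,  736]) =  [ - 970,- 888, - 466, - 720/13,  112, 665,736]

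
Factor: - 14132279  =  - 7^1*2018897^1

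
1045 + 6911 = 7956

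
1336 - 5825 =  -4489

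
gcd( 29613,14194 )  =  1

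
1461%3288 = 1461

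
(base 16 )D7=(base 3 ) 21222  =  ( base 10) 215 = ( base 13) 137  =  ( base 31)6t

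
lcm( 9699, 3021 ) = 184281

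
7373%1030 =163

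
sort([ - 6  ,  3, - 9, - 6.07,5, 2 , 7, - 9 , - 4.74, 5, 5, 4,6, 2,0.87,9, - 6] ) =[  -  9, - 9 , - 6.07,- 6, - 6, - 4.74 , 0.87 , 2,2, 3, 4, 5,5, 5,6, 7,9] 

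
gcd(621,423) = 9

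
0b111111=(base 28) 27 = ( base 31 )21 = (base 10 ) 63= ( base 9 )70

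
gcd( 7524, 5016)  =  2508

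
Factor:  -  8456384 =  - 2^6*71^1*1861^1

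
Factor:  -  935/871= - 5^1*11^1*13^(-1 )*17^1*67^( - 1 ) 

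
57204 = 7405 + 49799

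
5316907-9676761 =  - 4359854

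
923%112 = 27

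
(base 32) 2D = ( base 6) 205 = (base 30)2H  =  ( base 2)1001101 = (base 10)77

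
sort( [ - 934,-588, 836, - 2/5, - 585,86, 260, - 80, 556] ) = [-934,-588, - 585,  -  80,  -  2/5, 86,260,556, 836] 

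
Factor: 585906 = 2^1*3^1*97651^1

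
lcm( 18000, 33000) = 198000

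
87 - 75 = 12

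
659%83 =78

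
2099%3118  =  2099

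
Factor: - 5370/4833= - 2^1*3^( - 2)*5^1  =  - 10/9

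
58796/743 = 79 + 99/743 = 79.13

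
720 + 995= 1715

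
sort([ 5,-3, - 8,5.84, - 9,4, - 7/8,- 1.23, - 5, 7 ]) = [ - 9, - 8,  -  5, - 3, - 1.23,-7/8, 4,  5 , 5.84,7]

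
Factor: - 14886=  - 2^1* 3^2*827^1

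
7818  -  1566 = 6252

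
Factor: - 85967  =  -7^1* 12281^1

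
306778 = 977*314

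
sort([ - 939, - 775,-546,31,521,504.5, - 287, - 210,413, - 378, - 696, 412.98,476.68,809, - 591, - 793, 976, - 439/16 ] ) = [ - 939,  -  793,-775 , - 696, - 591, - 546, - 378,-287, - 210 , -439/16, 31,412.98, 413,476.68, 504.5,521,809,976] 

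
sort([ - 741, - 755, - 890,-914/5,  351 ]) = [  -  890,  -  755, - 741, - 914/5, 351] 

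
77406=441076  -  363670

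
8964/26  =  4482/13 = 344.77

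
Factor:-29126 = - 2^1*14563^1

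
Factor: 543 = 3^1*181^1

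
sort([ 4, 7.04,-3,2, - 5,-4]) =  [ - 5 ,  -  4,-3, 2, 4,7.04 ] 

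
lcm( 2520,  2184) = 32760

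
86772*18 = 1561896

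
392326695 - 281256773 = 111069922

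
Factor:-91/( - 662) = 2^( - 1 )*7^1*13^1*331^( - 1 ) 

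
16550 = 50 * 331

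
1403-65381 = - 63978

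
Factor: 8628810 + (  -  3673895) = 4954915=5^1*7^1*19^1*7451^1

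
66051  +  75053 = 141104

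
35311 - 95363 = -60052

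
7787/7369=7787/7369  =  1.06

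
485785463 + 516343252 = 1002128715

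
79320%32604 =14112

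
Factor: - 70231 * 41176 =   -  2891831656 = - 2^3*7^1*79^1*127^1*5147^1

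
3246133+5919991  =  9166124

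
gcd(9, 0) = 9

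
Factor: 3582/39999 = 6/67 = 2^1*3^1*67^ (  -  1 )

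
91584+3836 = 95420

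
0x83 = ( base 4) 2003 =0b10000011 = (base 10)131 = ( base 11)10A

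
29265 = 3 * 9755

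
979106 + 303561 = 1282667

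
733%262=209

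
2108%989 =130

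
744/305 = 744/305 = 2.44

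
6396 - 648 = 5748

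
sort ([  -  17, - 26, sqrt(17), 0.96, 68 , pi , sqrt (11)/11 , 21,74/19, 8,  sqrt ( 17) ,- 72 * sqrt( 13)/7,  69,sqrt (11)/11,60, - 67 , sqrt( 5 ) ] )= [ - 67, - 72*sqrt (13)/7, - 26,-17,sqrt(11 )/11,sqrt( 11)/11 , 0.96,sqrt(5 ) , pi, 74/19 , sqrt (17),  sqrt(17), 8, 21, 60, 68, 69]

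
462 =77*6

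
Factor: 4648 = 2^3*7^1*83^1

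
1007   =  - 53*(  -  19 )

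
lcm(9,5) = 45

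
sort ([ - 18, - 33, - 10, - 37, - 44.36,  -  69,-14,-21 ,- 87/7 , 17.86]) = [ - 69, - 44.36, - 37, - 33, - 21, -18, - 14, - 87/7 ,-10,17.86]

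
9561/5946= 3187/1982 =1.61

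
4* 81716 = 326864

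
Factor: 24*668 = 2^5*3^1 * 167^1 = 16032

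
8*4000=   32000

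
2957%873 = 338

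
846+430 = 1276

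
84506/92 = 42253/46= 918.54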